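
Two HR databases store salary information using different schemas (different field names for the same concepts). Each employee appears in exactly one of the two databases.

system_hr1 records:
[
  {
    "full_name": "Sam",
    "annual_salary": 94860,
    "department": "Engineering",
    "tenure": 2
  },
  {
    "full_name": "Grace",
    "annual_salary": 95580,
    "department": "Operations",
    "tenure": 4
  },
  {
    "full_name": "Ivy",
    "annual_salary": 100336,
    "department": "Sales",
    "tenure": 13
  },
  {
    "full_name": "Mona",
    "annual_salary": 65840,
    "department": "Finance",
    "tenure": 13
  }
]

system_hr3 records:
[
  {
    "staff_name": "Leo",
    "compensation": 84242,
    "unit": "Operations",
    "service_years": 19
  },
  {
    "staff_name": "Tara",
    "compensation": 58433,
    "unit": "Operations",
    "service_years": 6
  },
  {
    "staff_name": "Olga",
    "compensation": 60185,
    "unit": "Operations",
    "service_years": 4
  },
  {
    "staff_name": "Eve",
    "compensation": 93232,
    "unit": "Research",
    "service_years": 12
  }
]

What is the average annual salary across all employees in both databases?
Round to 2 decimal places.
81588.50

Schema mapping: "annual_salary" (system_hr1) = "compensation" (system_hr3) = annual salary

All salaries: [94860, 95580, 100336, 65840, 84242, 58433, 60185, 93232]
Sum: 652708
Count: 8
Average: 652708 / 8 = 81588.50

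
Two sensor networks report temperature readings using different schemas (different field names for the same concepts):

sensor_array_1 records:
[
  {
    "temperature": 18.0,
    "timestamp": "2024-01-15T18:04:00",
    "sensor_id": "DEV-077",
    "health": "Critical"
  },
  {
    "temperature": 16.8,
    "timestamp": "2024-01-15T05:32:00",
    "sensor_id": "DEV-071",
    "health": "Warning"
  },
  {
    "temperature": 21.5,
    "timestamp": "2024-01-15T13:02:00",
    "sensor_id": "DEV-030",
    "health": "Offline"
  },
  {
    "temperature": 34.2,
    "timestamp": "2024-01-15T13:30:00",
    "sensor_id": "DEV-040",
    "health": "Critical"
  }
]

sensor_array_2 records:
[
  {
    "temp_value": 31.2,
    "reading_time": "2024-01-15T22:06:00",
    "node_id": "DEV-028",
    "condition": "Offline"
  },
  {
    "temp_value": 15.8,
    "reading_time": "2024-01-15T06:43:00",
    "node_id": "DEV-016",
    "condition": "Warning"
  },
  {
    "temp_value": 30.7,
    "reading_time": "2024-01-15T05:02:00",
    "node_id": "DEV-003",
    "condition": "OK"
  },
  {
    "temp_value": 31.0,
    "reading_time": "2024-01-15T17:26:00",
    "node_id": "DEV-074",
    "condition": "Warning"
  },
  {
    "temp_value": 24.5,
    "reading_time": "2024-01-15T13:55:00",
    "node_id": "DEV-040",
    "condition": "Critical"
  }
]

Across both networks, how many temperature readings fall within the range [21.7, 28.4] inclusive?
1

Schema mapping: "temperature" (sensor_array_1) = "temp_value" (sensor_array_2) = temperature

Readings in [21.7, 28.4] from sensor_array_1: 0
Readings in [21.7, 28.4] from sensor_array_2: 1

Total count: 0 + 1 = 1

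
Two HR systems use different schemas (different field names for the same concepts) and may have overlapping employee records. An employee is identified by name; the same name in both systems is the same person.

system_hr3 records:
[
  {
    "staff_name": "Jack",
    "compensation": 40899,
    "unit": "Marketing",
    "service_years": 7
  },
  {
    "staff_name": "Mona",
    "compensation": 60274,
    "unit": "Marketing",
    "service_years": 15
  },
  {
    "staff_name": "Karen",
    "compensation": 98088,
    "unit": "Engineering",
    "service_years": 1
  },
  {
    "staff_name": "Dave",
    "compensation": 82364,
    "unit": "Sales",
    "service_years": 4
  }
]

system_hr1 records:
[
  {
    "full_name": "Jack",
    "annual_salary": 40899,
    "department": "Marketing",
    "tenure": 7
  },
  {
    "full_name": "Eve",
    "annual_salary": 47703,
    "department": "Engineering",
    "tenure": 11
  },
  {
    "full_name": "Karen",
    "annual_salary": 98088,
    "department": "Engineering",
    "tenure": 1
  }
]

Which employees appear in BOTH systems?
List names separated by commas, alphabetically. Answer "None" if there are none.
Jack, Karen

Schema mapping: "staff_name" (system_hr3) = "full_name" (system_hr1) = employee name

Names in system_hr3: ['Dave', 'Jack', 'Karen', 'Mona']
Names in system_hr1: ['Eve', 'Jack', 'Karen']

Intersection: ['Jack', 'Karen']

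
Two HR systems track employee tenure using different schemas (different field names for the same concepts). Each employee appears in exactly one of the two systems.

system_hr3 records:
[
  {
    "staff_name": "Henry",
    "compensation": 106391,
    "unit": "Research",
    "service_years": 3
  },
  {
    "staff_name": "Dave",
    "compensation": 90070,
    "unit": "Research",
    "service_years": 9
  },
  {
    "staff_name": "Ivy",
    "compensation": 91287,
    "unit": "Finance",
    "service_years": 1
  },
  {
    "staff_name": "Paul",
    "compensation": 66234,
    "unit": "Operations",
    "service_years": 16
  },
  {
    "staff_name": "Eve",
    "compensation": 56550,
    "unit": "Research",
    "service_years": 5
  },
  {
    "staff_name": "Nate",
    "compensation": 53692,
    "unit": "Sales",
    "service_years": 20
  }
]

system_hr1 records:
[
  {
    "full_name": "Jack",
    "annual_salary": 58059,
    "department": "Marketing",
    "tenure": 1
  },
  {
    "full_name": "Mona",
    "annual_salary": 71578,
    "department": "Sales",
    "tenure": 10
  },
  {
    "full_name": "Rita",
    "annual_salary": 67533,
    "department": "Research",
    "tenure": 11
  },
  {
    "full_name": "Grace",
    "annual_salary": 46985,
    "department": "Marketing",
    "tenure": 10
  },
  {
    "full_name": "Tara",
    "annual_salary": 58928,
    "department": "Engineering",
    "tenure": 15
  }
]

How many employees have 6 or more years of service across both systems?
7

Reconcile schemas: "service_years" (system_hr3) = "tenure" (system_hr1) = years of service

From system_hr3: 3 employees with >= 6 years
From system_hr1: 4 employees with >= 6 years

Total: 3 + 4 = 7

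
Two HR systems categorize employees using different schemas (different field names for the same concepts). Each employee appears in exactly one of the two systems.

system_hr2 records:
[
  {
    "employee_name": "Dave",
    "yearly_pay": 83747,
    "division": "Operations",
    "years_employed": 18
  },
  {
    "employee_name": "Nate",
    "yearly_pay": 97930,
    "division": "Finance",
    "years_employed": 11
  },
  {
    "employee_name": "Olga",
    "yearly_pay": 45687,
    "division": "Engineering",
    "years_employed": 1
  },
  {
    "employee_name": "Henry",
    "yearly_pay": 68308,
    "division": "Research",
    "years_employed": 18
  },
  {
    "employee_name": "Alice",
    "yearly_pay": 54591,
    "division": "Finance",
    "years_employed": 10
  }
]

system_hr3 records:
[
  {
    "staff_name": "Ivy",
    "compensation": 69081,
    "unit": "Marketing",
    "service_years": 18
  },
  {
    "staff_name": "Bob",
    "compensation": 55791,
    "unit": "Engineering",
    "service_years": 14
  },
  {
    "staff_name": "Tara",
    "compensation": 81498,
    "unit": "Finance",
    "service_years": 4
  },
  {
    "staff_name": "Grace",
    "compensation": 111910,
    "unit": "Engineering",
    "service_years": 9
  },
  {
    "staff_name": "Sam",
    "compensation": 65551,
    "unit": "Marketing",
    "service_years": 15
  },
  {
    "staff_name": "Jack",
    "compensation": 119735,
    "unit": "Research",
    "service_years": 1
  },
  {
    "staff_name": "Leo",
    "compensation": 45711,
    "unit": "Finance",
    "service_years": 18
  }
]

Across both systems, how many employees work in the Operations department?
1

Schema mapping: "division" (system_hr2) = "unit" (system_hr3) = department

Operations employees in system_hr2: 1
Operations employees in system_hr3: 0

Total in Operations: 1 + 0 = 1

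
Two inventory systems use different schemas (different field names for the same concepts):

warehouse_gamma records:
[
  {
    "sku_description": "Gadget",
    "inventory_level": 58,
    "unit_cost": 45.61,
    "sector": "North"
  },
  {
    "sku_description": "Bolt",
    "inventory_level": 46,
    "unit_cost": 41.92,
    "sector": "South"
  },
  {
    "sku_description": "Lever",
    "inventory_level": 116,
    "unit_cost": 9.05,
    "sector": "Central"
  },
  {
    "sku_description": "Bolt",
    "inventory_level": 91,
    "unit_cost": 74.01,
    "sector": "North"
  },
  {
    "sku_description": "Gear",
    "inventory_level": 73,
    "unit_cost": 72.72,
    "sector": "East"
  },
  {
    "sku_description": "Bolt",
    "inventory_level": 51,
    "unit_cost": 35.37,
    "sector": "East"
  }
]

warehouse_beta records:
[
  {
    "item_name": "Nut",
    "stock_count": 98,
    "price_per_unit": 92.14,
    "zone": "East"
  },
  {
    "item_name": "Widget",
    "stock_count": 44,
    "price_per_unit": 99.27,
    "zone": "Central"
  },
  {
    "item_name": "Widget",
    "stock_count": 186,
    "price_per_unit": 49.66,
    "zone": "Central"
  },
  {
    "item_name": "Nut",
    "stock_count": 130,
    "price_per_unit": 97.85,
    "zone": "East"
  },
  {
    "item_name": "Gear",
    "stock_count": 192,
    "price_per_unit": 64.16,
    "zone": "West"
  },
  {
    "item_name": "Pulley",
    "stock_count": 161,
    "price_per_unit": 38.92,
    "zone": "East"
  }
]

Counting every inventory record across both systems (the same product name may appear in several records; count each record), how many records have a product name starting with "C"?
0

Schema mapping: "sku_description" (warehouse_gamma) = "item_name" (warehouse_beta) = product name

Records with product name starting with "C" in warehouse_gamma: 0
Records with product name starting with "C" in warehouse_beta: 0

Total: 0 + 0 = 0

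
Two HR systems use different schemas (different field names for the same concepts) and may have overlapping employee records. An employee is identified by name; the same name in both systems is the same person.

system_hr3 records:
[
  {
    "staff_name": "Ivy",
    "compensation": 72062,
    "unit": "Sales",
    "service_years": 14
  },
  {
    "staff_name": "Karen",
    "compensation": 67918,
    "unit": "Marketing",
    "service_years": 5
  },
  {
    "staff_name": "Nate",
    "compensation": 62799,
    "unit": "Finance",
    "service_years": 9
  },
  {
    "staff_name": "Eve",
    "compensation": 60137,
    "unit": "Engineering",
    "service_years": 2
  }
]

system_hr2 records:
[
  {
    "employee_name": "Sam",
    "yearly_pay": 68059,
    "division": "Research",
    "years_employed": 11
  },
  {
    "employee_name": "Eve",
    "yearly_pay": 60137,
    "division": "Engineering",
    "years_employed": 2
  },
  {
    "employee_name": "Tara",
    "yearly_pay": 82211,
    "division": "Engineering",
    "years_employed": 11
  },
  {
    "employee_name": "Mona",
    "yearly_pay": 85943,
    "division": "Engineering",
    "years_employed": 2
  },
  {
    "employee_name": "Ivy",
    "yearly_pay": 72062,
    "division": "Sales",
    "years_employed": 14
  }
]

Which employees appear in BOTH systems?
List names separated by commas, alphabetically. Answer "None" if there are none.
Eve, Ivy

Schema mapping: "staff_name" (system_hr3) = "employee_name" (system_hr2) = employee name

Names in system_hr3: ['Eve', 'Ivy', 'Karen', 'Nate']
Names in system_hr2: ['Eve', 'Ivy', 'Mona', 'Sam', 'Tara']

Intersection: ['Eve', 'Ivy']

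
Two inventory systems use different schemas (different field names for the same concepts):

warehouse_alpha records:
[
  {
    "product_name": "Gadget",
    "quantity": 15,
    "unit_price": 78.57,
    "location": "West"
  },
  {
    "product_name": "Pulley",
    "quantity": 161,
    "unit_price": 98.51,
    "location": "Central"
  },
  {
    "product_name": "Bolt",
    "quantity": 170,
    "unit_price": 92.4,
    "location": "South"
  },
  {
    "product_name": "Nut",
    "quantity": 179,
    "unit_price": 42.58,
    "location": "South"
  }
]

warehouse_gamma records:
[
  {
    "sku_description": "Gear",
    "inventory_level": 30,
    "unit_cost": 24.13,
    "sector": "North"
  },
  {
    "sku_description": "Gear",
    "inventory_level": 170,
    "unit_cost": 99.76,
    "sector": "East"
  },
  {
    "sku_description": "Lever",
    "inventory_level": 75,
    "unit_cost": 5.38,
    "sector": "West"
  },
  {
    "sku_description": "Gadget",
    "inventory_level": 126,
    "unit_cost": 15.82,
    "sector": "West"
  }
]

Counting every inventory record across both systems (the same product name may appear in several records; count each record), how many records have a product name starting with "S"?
0

Schema mapping: "product_name" (warehouse_alpha) = "sku_description" (warehouse_gamma) = product name

Records with product name starting with "S" in warehouse_alpha: 0
Records with product name starting with "S" in warehouse_gamma: 0

Total: 0 + 0 = 0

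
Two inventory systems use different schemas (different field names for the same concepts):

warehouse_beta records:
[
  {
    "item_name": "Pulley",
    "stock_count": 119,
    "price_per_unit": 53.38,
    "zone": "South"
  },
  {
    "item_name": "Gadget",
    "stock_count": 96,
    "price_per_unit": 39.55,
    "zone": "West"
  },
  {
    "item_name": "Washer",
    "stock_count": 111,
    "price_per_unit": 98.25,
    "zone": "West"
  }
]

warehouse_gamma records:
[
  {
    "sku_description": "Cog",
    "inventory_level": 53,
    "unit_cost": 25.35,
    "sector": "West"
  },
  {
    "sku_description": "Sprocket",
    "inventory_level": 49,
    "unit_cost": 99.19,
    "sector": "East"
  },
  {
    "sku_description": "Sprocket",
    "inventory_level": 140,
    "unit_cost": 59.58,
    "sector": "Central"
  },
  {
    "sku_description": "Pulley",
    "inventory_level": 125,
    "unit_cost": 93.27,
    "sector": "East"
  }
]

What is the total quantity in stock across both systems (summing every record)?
693

To reconcile these schemas, identify the field holding the quantity in stock in each system:
1. In warehouse_beta it is "stock_count"
2. In warehouse_gamma it is "inventory_level"

From warehouse_beta: 119 + 96 + 111 = 326
From warehouse_gamma: 53 + 49 + 140 + 125 = 367

Total: 326 + 367 = 693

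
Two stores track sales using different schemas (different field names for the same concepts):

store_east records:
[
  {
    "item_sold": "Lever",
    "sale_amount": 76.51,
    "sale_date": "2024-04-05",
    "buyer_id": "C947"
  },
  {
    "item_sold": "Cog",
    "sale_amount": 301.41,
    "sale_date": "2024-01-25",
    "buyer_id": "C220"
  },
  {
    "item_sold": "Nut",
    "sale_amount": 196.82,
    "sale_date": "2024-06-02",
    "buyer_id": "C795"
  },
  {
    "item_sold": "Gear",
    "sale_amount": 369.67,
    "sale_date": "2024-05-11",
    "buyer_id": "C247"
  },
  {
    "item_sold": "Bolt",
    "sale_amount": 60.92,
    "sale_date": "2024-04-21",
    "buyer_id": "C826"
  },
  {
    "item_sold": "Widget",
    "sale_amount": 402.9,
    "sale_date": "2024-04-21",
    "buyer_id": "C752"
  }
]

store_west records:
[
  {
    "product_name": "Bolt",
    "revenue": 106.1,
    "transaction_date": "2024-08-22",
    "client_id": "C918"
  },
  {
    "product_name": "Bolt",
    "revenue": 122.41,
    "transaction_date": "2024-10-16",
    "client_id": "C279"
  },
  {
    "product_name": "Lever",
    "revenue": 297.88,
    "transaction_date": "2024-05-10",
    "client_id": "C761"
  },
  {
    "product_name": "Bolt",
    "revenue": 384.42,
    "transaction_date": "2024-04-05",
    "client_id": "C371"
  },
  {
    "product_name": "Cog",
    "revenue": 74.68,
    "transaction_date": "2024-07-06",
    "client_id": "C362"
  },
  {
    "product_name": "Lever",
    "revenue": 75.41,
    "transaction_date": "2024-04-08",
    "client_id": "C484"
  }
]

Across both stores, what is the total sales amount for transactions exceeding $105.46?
2181.61

Schema mapping: "sale_amount" (store_east) = "revenue" (store_west) = sale amount

Sum of sales > $105.46 in store_east: 1270.8
Sum of sales > $105.46 in store_west: 910.81

Total: 1270.8 + 910.81 = 2181.61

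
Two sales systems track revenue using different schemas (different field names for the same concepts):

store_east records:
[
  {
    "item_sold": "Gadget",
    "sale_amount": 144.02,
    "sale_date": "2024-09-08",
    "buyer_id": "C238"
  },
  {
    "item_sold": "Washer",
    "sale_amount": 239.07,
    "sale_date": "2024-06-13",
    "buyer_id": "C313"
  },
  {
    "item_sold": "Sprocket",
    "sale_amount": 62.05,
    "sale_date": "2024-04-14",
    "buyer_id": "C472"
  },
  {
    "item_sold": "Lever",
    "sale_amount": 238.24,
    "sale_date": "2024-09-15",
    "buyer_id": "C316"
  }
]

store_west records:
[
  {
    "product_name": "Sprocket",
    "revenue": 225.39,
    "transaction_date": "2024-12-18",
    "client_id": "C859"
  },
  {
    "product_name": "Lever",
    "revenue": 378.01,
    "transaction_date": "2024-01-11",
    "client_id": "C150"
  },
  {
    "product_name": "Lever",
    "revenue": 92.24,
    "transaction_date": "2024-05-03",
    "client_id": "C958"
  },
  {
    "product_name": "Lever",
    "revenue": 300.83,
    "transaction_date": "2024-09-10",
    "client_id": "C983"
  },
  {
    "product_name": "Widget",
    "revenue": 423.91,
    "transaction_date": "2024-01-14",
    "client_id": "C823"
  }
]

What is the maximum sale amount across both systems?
423.91

Reconcile: "sale_amount" (store_east) = "revenue" (store_west) = sale amount

Maximum in store_east: 239.07
Maximum in store_west: 423.91

Overall maximum: max(239.07, 423.91) = 423.91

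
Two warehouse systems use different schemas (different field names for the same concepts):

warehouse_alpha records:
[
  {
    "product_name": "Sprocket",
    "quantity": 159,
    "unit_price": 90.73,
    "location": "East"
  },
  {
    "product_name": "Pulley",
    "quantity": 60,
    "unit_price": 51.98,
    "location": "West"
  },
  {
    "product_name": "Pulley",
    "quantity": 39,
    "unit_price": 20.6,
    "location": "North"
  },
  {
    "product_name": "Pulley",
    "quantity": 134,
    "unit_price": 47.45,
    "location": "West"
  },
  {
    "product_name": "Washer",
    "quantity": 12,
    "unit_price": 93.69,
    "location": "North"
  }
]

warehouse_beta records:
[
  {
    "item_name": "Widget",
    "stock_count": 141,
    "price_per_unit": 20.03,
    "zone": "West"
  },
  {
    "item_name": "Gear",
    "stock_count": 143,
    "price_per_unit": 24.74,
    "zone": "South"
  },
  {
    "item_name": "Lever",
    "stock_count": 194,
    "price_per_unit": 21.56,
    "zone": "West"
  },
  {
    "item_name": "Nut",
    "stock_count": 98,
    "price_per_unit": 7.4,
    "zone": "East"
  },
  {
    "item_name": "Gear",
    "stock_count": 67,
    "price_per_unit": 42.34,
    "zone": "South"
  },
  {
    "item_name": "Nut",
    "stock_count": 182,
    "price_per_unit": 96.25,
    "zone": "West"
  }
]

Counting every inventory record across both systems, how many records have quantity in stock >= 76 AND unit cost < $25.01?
4

Schema mappings:
- "quantity" (warehouse_alpha) = "stock_count" (warehouse_beta) = quantity
- "unit_price" (warehouse_alpha) = "price_per_unit" (warehouse_beta) = unit cost

Records meeting both conditions in warehouse_alpha: 0
Records meeting both conditions in warehouse_beta: 4

Total: 0 + 4 = 4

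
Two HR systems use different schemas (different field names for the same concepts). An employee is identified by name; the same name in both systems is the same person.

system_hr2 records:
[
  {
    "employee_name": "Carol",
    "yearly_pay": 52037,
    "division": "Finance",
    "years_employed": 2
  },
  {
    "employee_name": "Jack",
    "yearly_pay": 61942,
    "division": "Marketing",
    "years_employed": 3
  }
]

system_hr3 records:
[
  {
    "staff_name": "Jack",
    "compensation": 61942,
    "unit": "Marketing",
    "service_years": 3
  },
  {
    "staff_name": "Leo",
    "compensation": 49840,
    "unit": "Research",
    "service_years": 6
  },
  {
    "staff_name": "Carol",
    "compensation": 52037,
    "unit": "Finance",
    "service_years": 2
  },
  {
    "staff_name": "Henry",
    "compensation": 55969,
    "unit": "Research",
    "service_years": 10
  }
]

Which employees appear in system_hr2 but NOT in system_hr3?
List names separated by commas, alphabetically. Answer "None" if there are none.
None

Schema mapping: "employee_name" (system_hr2) = "staff_name" (system_hr3) = employee name

Names in system_hr2: ['Carol', 'Jack']
Names in system_hr3: ['Carol', 'Henry', 'Jack', 'Leo']

In system_hr2 but not system_hr3: None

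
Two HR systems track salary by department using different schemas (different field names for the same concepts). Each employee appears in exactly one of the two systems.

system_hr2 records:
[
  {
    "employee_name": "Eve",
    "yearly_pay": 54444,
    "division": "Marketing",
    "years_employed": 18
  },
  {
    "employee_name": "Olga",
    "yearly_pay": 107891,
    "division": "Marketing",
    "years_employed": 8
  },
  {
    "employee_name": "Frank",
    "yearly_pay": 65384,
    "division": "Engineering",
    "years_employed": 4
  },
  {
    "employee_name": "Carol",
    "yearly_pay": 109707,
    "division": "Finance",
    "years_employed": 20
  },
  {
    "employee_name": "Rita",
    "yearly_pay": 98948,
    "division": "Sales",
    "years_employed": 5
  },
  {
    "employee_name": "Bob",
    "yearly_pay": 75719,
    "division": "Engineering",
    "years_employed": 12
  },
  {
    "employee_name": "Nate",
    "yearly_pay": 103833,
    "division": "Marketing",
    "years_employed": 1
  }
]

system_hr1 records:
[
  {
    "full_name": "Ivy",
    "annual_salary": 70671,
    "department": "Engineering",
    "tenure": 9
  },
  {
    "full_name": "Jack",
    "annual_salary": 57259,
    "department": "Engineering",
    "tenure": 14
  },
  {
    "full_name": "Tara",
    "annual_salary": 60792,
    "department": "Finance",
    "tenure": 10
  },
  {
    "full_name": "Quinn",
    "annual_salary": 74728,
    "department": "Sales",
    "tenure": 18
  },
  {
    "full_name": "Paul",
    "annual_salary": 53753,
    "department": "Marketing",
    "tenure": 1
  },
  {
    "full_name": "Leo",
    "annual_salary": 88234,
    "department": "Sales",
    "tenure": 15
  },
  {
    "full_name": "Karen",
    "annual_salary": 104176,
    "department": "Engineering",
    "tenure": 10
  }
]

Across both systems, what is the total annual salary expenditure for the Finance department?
170499

Schema mappings:
- "division" (system_hr2) = "department" (system_hr1) = department
- "yearly_pay" (system_hr2) = "annual_salary" (system_hr1) = salary

Finance salaries from system_hr2: 109707
Finance salaries from system_hr1: 60792

Total: 109707 + 60792 = 170499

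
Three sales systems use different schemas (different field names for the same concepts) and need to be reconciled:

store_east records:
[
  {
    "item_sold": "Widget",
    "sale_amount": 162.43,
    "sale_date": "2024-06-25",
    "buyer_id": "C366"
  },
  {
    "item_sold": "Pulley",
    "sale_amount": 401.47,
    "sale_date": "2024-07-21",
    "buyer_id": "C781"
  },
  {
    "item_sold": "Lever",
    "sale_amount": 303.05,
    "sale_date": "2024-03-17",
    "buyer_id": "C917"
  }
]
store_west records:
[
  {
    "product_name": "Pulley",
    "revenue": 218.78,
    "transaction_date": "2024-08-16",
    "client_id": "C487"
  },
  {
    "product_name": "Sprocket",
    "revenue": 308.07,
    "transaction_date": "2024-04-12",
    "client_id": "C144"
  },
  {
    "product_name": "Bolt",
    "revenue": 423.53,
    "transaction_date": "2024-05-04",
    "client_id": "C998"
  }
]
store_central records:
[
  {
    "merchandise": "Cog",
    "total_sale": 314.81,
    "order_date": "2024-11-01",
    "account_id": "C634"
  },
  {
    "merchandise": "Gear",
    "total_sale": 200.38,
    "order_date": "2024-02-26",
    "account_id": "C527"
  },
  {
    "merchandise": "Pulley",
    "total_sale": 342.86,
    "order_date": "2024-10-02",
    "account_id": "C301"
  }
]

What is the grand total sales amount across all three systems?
2675.38

Schema reconciliation - all amount fields map to sale amount:

store_east (sale_amount): 866.95
store_west (revenue): 950.38
store_central (total_sale): 858.05

Grand total: 2675.38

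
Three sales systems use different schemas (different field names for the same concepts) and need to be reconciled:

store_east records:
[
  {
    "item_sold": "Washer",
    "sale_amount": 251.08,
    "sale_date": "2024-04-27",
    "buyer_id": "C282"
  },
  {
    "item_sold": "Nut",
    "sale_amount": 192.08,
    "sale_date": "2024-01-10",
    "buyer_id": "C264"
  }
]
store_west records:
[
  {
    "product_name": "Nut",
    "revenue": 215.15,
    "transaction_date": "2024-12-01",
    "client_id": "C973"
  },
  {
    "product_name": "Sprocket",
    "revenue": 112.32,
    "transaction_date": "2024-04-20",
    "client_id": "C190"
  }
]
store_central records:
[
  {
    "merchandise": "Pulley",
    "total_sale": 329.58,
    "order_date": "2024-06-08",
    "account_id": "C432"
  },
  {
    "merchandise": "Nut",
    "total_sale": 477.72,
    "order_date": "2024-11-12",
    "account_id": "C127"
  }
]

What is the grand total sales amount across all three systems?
1577.93

Schema reconciliation - all amount fields map to sale amount:

store_east (sale_amount): 443.16
store_west (revenue): 327.47
store_central (total_sale): 807.3

Grand total: 1577.93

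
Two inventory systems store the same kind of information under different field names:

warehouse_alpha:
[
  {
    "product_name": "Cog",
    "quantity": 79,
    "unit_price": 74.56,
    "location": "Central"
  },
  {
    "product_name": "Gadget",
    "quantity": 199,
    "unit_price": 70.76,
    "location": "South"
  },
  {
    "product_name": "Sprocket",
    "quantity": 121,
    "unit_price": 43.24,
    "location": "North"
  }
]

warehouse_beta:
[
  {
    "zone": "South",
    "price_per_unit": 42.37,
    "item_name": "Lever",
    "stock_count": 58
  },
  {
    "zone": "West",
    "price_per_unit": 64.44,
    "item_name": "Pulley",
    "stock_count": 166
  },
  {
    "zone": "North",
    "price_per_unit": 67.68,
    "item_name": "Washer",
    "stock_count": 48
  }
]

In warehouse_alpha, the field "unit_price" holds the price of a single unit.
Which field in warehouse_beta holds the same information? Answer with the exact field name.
price_per_unit

In warehouse_alpha, "unit_price" holds the price of a single unit.
The fields in warehouse_beta are: "zone", "price_per_unit", "item_name", "stock_count".
"price_per_unit" is the match: the name refers to the same concept and its values are decimal currency amounts (e.g. 42.37, 64.44).
The other fields ("zone", "item_name", "stock_count") hold different kinds of data.

So "unit_price" in warehouse_alpha corresponds to "price_per_unit" in warehouse_beta.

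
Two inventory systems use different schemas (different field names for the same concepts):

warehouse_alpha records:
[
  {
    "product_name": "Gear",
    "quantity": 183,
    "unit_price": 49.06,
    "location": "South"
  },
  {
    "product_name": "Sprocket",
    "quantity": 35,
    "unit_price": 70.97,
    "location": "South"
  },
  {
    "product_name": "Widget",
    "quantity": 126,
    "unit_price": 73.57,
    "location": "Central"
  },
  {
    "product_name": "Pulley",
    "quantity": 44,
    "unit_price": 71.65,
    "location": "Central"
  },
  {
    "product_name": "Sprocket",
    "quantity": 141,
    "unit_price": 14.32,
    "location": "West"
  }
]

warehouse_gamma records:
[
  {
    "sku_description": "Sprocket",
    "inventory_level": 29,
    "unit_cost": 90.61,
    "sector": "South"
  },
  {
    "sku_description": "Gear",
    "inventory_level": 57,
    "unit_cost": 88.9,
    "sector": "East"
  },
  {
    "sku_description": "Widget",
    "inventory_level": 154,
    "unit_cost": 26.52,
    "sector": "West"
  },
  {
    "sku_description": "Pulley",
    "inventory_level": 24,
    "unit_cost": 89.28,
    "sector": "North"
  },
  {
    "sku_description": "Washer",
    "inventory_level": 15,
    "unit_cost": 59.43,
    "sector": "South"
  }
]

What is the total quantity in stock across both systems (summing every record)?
808

To reconcile these schemas, identify the field holding the quantity in stock in each system:
1. In warehouse_alpha it is "quantity"
2. In warehouse_gamma it is "inventory_level"

From warehouse_alpha: 183 + 35 + 126 + 44 + 141 = 529
From warehouse_gamma: 29 + 57 + 154 + 24 + 15 = 279

Total: 529 + 279 = 808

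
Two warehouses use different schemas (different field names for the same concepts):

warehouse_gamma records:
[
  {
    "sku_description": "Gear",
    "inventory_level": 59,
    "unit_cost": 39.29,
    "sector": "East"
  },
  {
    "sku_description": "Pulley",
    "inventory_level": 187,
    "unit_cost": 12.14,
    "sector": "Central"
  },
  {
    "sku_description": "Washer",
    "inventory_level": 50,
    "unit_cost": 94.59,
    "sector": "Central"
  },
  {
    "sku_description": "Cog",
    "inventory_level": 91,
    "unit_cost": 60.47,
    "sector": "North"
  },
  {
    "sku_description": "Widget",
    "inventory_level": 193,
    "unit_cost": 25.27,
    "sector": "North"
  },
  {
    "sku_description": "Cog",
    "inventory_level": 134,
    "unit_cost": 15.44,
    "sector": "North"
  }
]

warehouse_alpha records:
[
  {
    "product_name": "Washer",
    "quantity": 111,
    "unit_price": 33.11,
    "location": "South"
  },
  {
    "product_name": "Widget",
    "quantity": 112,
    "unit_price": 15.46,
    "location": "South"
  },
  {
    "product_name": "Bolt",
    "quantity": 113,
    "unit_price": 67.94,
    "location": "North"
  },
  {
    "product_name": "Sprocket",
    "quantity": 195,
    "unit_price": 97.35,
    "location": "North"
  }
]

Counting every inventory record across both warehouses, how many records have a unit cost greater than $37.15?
5

Schema mapping: "unit_cost" (warehouse_gamma) = "unit_price" (warehouse_alpha) = unit cost

Records > $37.15 in warehouse_gamma: 3
Records > $37.15 in warehouse_alpha: 2

Total count: 3 + 2 = 5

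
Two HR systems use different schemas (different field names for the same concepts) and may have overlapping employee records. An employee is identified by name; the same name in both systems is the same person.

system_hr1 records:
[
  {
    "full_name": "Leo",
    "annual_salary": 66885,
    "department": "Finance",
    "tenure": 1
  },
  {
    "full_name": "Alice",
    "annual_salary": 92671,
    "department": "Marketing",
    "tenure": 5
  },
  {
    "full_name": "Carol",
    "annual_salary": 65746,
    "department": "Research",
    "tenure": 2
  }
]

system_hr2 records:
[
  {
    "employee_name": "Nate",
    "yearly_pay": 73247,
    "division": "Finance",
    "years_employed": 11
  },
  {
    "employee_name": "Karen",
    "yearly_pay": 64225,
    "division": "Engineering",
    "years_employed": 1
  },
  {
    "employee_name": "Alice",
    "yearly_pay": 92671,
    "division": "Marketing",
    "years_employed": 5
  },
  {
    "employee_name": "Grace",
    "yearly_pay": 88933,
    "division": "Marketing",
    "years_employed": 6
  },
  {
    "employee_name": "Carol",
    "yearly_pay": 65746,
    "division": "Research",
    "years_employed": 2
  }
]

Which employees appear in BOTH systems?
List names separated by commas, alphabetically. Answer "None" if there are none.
Alice, Carol

Schema mapping: "full_name" (system_hr1) = "employee_name" (system_hr2) = employee name

Names in system_hr1: ['Alice', 'Carol', 'Leo']
Names in system_hr2: ['Alice', 'Carol', 'Grace', 'Karen', 'Nate']

Intersection: ['Alice', 'Carol']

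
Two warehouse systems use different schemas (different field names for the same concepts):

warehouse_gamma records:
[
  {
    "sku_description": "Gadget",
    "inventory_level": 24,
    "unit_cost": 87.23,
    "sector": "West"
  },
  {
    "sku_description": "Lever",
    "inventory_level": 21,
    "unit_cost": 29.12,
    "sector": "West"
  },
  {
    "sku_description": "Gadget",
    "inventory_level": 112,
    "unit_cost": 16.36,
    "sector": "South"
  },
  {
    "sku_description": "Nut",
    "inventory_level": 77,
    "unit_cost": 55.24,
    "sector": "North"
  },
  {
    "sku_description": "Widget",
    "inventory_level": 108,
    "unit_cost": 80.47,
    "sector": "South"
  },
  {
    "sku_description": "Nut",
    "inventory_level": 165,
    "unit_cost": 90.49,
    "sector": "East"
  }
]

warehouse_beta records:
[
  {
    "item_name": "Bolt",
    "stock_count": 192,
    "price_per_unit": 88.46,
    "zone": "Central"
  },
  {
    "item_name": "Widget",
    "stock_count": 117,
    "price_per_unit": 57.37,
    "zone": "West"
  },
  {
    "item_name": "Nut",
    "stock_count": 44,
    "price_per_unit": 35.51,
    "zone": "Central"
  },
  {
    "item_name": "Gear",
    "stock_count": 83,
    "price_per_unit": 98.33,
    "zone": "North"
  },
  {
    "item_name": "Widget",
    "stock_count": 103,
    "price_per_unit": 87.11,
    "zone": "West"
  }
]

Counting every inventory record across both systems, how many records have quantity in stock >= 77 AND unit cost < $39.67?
1

Schema mappings:
- "inventory_level" (warehouse_gamma) = "stock_count" (warehouse_beta) = quantity
- "unit_cost" (warehouse_gamma) = "price_per_unit" (warehouse_beta) = unit cost

Records meeting both conditions in warehouse_gamma: 1
Records meeting both conditions in warehouse_beta: 0

Total: 1 + 0 = 1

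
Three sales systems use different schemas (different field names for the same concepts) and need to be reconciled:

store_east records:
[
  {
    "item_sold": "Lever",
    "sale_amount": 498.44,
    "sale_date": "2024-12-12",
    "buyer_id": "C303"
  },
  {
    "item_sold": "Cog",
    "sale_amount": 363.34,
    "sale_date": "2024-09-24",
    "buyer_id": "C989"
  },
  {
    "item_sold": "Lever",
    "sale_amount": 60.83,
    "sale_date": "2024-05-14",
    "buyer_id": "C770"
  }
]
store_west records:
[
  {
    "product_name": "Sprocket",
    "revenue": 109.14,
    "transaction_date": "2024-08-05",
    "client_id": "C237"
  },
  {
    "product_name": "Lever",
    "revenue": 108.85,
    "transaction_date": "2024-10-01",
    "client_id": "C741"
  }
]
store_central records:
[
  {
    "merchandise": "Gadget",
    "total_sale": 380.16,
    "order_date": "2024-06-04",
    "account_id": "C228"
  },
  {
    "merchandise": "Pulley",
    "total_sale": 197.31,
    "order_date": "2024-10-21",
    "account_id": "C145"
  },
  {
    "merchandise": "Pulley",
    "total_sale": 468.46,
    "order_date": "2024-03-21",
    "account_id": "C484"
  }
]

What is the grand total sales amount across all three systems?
2186.53

Schema reconciliation - all amount fields map to sale amount:

store_east (sale_amount): 922.61
store_west (revenue): 217.99
store_central (total_sale): 1045.93

Grand total: 2186.53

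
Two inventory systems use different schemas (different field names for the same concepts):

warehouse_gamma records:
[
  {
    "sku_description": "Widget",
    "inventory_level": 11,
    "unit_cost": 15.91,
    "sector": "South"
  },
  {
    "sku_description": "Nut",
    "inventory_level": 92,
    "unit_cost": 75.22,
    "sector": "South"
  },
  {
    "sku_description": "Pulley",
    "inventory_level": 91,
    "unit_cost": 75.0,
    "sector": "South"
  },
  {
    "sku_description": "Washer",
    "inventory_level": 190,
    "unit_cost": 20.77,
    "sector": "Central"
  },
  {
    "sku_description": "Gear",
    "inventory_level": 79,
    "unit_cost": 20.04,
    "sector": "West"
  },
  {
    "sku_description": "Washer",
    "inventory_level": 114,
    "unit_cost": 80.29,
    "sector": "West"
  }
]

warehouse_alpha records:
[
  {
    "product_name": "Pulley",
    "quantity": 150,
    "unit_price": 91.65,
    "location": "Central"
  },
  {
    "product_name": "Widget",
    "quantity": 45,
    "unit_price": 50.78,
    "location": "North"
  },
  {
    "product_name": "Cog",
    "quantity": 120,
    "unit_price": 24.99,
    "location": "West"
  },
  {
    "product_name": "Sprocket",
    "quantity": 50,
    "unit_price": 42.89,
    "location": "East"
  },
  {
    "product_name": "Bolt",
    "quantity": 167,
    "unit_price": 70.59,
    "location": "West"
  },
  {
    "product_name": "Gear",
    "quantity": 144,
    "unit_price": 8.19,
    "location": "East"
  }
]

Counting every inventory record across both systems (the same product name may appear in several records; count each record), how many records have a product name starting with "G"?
2

Schema mapping: "sku_description" (warehouse_gamma) = "product_name" (warehouse_alpha) = product name

Records with product name starting with "G" in warehouse_gamma: 1
Records with product name starting with "G" in warehouse_alpha: 1

Total: 1 + 1 = 2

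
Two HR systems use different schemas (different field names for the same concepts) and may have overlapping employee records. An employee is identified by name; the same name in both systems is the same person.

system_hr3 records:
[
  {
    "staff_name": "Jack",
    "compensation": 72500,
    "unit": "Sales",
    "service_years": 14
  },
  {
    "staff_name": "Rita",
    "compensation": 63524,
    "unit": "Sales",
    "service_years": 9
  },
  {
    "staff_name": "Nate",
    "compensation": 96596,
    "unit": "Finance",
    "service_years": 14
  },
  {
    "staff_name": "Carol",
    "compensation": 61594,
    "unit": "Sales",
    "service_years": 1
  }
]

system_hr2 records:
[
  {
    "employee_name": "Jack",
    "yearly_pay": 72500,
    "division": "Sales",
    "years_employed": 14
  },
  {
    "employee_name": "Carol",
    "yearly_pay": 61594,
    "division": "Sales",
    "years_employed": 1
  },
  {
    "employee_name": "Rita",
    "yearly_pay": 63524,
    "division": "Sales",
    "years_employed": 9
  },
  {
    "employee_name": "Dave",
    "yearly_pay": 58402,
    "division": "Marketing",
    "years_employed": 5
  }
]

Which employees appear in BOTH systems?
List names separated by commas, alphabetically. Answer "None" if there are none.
Carol, Jack, Rita

Schema mapping: "staff_name" (system_hr3) = "employee_name" (system_hr2) = employee name

Names in system_hr3: ['Carol', 'Jack', 'Nate', 'Rita']
Names in system_hr2: ['Carol', 'Dave', 'Jack', 'Rita']

Intersection: ['Carol', 'Jack', 'Rita']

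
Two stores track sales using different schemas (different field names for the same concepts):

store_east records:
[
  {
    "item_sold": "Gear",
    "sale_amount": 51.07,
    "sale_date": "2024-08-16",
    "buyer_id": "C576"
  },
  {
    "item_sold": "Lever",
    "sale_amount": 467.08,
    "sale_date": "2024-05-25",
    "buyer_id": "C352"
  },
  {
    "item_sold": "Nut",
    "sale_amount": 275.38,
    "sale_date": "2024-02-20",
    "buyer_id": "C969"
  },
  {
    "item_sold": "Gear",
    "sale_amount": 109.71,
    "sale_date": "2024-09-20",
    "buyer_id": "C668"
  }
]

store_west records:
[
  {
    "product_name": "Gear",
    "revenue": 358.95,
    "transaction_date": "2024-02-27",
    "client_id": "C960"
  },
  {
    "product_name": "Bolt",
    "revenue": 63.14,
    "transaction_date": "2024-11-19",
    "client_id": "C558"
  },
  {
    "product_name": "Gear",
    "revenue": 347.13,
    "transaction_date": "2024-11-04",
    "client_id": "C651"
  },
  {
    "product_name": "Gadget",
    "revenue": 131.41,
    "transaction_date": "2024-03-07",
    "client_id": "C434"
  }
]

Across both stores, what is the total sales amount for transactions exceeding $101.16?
1689.66

Schema mapping: "sale_amount" (store_east) = "revenue" (store_west) = sale amount

Sum of sales > $101.16 in store_east: 852.17
Sum of sales > $101.16 in store_west: 837.49

Total: 852.17 + 837.49 = 1689.66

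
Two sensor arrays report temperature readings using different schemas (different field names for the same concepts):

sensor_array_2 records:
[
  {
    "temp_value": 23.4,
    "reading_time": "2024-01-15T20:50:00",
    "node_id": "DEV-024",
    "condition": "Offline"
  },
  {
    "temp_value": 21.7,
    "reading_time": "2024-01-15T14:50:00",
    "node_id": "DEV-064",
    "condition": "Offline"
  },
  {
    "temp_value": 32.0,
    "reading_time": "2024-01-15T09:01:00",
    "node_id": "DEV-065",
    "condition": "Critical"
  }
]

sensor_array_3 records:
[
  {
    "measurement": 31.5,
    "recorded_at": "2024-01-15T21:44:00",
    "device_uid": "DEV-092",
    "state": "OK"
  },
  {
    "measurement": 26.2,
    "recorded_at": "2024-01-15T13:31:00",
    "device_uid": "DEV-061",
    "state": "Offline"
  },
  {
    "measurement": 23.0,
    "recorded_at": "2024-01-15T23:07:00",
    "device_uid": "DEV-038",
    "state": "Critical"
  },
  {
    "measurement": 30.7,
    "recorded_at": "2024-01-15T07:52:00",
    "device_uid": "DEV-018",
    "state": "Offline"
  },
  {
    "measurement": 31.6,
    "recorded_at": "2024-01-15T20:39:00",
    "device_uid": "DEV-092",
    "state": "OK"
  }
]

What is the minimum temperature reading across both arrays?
21.7

Schema mapping: "temp_value" (sensor_array_2) = "measurement" (sensor_array_3) = temperature reading

Minimum in sensor_array_2: 21.7
Minimum in sensor_array_3: 23.0

Overall minimum: min(21.7, 23.0) = 21.7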